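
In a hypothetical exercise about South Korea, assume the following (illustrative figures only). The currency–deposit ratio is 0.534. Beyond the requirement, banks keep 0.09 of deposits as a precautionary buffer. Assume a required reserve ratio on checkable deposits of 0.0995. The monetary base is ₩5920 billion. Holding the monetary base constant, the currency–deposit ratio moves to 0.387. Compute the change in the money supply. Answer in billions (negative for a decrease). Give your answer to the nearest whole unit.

Initially m₁ = (1 + 0.534) / (0.0995 + 0.09 + 0.534) ≈ 2.12025, so M₁ = 2.12025 × 5920 = 12551.88 billion.
After the change m₂ = (1 + 0.387) / (0.0995 + 0.09 + 0.387) ≈ 2.40590, so M₂ = 2.40590 × 5920 = 14242.928 billion.
ΔM = M₂ − M₁ = 14242.928 − 12551.88 = 1691.048 billion.

₩1691 billion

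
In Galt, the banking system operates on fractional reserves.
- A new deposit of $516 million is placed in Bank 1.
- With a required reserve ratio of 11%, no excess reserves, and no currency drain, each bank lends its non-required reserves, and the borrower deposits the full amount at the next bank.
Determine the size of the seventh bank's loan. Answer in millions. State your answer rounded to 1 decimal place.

$228.2 million

Each bank lends a fraction (1 − rr) = 0.8900 of the deposit it receives, so Bank 7 receives 516·0.8900^6 and lends 516·0.8900^7 ≈ 228.2337 million.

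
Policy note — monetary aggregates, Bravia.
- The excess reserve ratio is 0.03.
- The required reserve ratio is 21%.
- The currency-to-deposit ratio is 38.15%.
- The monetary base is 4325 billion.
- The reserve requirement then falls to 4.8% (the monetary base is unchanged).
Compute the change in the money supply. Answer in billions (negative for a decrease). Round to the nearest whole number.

3389 billion

Initially m₁ = (1 + 0.3815) / (0.21 + 0.03 + 0.3815) ≈ 2.22285, so M₁ = 2.22285 × 4325 ≈ 9613.8263 billion.
After the change m₂ = (1 + 0.3815) / (0.048 + 0.03 + 0.3815) ≈ 3.00653, so M₂ = 3.00653 × 4325 ≈ 13003.2423 billion.
ΔM = M₂ − M₁ = 13003.2423 − 9613.8263 = 3389.416 billion.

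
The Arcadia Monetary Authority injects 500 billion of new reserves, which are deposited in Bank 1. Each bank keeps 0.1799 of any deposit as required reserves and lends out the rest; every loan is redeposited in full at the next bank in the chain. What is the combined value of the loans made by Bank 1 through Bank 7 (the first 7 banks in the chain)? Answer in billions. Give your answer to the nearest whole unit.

Bank i lends (1 − rr)^i of the original deposit: Bank 1 lends 500·0.8201 = 410.0500, Bank 2 lends 500·0.8201² ≈ 336.2820, and so on.
Summing a geometric series: total = 500·[0.8201·(1 − 0.8201^7) / (1 − 0.8201)] ≈ 1710.6348 billion.

1711 billion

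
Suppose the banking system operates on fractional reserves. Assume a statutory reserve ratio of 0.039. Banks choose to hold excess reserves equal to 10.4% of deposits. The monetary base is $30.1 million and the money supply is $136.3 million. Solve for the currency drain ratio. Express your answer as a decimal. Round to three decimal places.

0.100

Using m = M/MB = 136.3/30.1 ≈ 4.528239. From m = (1 + c)/(c + rr + e), rearranging gives 1 + c = m·(c + rr + e), so c·(1 − m) = m·(rr + e) − 1.
Hence c = [m·(rr + e) − 1]/(1 − m) = [4.528239 × (0.039 + 0.104) − 1] / (1 − 4.528239) ≈ 0.099897.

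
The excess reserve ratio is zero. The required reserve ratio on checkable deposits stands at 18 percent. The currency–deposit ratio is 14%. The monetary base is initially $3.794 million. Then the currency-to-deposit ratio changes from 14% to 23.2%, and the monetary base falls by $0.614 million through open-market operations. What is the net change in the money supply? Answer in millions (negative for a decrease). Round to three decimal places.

Before: m₁ = (1 + 0.14) / (0.18 + 0.14) = 3.56250, MB₁ = 3.794, so M₁ = 3.56250 × 3.794 ≈ 13.5161 million.
After: m₂ = (1 + 0.232) / (0.18 + 0.232) ≈ 2.99029, MB₂ = 3.794 − 0.614 = 3.18, so M₂ = 2.99029 × 3.18 ≈ 9.5091 million.
ΔM = M₂ − M₁ = 9.5091 − 13.5161 = -4.007 million.

-4.007 million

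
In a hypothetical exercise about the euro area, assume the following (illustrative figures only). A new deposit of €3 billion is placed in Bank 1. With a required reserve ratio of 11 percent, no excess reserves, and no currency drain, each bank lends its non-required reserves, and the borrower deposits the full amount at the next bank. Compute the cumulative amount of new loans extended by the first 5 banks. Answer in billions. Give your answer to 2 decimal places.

Bank i lends (1 − rr)^i of the original deposit: Bank 1 lends 3·0.8900 = 2.6700, Bank 2 lends 3·0.8900² = 2.3763, and so on.
Summing a geometric series: total = 3·[0.8900·(1 − 0.8900^5) / (1 − 0.8900)] ≈ 10.7187 billion.

€10.72 billion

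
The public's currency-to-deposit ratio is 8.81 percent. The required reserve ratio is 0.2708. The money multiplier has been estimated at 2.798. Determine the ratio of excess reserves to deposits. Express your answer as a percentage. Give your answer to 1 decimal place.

Using m = 2.798. Since m = (1 + c)/(c + rr + e), the denominator satisfies c + rr + e = (1 + c)/m = (1 + 0.0881) / 2.798 ≈ 0.388885.
With c = 0.0881 and rr = 0.2708, the ratio of excess reserves to deposits is 0.388885 − 0.0881 − 0.2708 = 0.029985.

3.0%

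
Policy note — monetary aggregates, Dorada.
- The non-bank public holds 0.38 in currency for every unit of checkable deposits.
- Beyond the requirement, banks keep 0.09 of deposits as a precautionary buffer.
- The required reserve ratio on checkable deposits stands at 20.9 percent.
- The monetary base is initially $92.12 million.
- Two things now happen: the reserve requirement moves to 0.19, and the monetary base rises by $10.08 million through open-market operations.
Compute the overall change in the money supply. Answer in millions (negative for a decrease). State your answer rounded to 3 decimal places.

$26.466 million

Before: m₁ = (1 + 0.38) / (0.209 + 0.09 + 0.38) ≈ 2.0324006, MB₁ = 92.12, so M₁ = 2.0324006 × 92.12 ≈ 187.2247 million.
After: m₂ = (1 + 0.38) / (0.19 + 0.09 + 0.38) ≈ 2.0909091, MB₂ = 92.12 + 10.08 = 102.2, so M₂ = 2.0909091 × 102.2 ≈ 213.6909 million.
ΔM = M₂ − M₁ = 213.6909 − 187.2247 = 26.4662 million.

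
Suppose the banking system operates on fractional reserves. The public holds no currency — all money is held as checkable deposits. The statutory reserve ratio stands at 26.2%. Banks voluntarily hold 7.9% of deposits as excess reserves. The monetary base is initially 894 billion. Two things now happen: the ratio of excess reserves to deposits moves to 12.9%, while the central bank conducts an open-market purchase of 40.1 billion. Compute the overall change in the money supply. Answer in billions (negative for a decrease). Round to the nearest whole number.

-233 billion

Before: m₁ = 1 / (0.262 + 0.079) ≈ 2.9326, MB₁ = 894, so M₁ = 2.9326 × 894 = 2621.7444 billion.
After: m₂ = 1 / (0.262 + 0.129) ≈ 2.5575, MB₂ = 894 + 40.1 = 934.1, so M₂ = 2.5575 × 934.1 ≈ 2388.9608 billion.
ΔM = M₂ − M₁ = 2388.9608 − 2621.7444 = -232.7836 billion.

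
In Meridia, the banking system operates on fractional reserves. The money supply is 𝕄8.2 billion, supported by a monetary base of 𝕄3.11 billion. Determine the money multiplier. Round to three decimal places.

The money multiplier is m = M / MB = 8.2 / 3.11 ≈ 2.63666.

2.637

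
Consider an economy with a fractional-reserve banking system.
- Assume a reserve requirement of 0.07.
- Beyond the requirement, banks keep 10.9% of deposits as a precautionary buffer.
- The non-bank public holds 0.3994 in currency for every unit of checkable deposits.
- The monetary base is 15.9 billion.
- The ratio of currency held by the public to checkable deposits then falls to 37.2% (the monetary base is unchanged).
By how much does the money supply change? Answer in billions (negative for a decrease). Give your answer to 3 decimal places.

Initially m₁ = (1 + 0.3994) / (0.07 + 0.109 + 0.3994) ≈ 2.419433, so M₁ = 2.419433 × 15.9 ≈ 38.469 billion.
After the change m₂ = (1 + 0.372) / (0.07 + 0.109 + 0.372) ≈ 2.490018, so M₂ = 2.490018 × 15.9 ≈ 39.5913 billion.
ΔM = M₂ − M₁ = 39.5913 − 38.469 = 1.1223 billion.

1.122 billion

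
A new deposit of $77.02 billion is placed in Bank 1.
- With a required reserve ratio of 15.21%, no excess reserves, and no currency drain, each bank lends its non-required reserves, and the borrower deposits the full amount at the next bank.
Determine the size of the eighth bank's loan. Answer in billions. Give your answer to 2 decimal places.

$20.58 billion

Each bank lends a fraction (1 − rr) = 0.8479 of the deposit it receives, so Bank 8 receives 77.02·0.8479^7 and lends 77.02·0.8479^8 ≈ 20.5760 billion.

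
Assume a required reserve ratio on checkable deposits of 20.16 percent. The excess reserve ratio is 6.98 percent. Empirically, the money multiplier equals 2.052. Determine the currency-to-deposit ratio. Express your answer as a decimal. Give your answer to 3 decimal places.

Using m = 2.052. From m = (1 + c)/(c + rr + e), rearranging gives 1 + c = m·(c + rr + e), so c·(1 − m) = m·(rr + e) − 1.
Hence c = [m·(rr + e) − 1]/(1 − m) = [2.052 × (0.2016 + 0.0698) − 1] / (1 − 2.052) ≈ 0.421186.

0.421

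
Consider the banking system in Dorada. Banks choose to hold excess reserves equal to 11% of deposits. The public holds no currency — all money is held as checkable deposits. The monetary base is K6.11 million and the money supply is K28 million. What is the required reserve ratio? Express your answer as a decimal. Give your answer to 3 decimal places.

Using m = M/MB = 28/6.11 ≈ 4.582651. Since m = (1 + c)/(c + rr + e), the denominator satisfies c + rr + e = (1 + c)/m = (1 + 0) / 4.582651 ≈ 0.218214.
With c = 0 and e = 0.11, the required reserve ratio is 0.218214 − 0 − 0.11 = 0.108214.

0.108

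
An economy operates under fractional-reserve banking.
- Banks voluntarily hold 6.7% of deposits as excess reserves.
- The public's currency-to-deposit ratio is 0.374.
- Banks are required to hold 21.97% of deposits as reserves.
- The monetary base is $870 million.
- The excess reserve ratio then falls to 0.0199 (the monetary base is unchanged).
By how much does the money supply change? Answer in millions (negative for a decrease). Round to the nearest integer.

Initially m₁ = (1 + 0.374) / (0.2197 + 0.067 + 0.374) ≈ 2.0796, so M₁ = 2.0796 × 870 = 1809.252 million.
After the change m₂ = (1 + 0.374) / (0.2197 + 0.0199 + 0.374) ≈ 2.2392, so M₂ = 2.2392 × 870 = 1948.104 million.
ΔM = M₂ − M₁ = 1948.104 − 1809.252 = 138.852 million.

$139 million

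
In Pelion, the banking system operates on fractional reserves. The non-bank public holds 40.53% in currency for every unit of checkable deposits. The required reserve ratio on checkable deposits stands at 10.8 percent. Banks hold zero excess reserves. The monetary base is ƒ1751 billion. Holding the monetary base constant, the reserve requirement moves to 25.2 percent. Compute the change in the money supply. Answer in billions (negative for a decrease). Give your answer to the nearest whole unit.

-1050 billion

Initially m₁ = (1 + 0.4053) / (0.108 + 0.4053) ≈ 2.73778, so M₁ = 2.73778 × 1751 ≈ 4793.8528 billion.
After the change m₂ = (1 + 0.4053) / (0.252 + 0.4053) ≈ 2.13799, so M₂ = 2.13799 × 1751 ≈ 3743.6205 billion.
ΔM = M₂ − M₁ = 3743.6205 − 4793.8528 = -1050.2323 billion.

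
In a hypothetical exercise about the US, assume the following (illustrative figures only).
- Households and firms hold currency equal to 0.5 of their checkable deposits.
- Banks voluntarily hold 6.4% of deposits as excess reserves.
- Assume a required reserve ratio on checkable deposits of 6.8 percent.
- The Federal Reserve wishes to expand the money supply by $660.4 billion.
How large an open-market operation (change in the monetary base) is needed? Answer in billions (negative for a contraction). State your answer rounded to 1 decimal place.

The money multiplier is m = (1 + c) / (rr + e + c) = (1 + 0.5) / (0.068 + 0.064 + 0.5) ≈ 2.37342.
ΔMB = ΔM / m = (+660.4) / 2.37342 ≈ 278.2483 billion.

$278.2 billion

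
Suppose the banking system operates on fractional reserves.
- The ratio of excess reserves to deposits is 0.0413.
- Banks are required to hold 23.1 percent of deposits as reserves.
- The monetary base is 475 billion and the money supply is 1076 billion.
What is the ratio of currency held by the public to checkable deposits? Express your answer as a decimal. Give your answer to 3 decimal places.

0.303

Using m = M/MB = 1076/475 ≈ 2.265263. From m = (1 + c)/(c + rr + e), rearranging gives 1 + c = m·(c + rr + e), so c·(1 − m) = m·(rr + e) − 1.
Hence c = [m·(rr + e) − 1]/(1 − m) = [2.265263 × (0.231 + 0.0413) − 1] / (1 − 2.265263) ≈ 0.302837.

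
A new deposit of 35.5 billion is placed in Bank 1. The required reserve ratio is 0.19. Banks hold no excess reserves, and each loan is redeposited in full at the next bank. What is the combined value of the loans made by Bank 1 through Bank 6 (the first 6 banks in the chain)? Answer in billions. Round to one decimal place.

108.6 billion

Bank i lends (1 − rr)^i of the original deposit: Bank 1 lends 35.5·0.8100 = 28.7550, Bank 2 lends 35.5·0.8100² ≈ 23.2916, and so on.
Summing a geometric series: total = 35.5·[0.8100·(1 − 0.8100^6) / (1 − 0.8100)] ≈ 108.5986 billion.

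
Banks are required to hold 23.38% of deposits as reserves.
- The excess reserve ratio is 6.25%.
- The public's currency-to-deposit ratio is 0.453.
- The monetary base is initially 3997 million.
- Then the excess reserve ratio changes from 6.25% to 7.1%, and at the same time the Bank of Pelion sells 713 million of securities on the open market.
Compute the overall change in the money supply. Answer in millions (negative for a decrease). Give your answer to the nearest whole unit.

-1454 million

Before: m₁ = (1 + 0.453) / (0.2338 + 0.0625 + 0.453) ≈ 1.93914, MB₁ = 3997, so M₁ = 1.93914 × 3997 ≈ 7750.7426 million.
After: m₂ = (1 + 0.453) / (0.2338 + 0.071 + 0.453) ≈ 1.91739, MB₂ = 3997 − 713 = 3284, so M₂ = 1.91739 × 3284 ≈ 6296.7088 million.
ΔM = M₂ − M₁ = 6296.7088 − 7750.7426 = -1454.0338 million.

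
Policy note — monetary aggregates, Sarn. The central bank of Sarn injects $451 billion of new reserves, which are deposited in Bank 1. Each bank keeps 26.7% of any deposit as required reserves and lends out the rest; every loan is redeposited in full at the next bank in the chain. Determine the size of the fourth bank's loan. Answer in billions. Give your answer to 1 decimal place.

$130.2 billion

Each bank lends a fraction (1 − rr) = 0.7330 of the deposit it receives, so Bank 4 receives 451·0.7330^3 and lends 451·0.7330^4 ≈ 130.1944 billion.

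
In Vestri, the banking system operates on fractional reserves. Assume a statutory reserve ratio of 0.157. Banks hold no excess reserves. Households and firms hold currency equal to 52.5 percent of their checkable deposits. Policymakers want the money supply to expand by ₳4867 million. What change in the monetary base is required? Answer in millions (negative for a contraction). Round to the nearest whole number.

₳2177 million

The money multiplier is m = (1 + c) / (rr + c) = (1 + 0.525) / (0.157 + 0.525) ≈ 2.23607.
ΔMB = ΔM / m = (+4867) / 2.23607 ≈ 2176.5866 million.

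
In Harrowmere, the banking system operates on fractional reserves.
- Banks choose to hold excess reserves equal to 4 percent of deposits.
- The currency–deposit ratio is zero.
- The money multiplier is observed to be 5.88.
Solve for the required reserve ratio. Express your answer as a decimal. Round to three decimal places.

Using m = 5.88. Since m = (1 + c)/(c + rr + e), the denominator satisfies c + rr + e = (1 + c)/m = (1 + 0) / 5.88 ≈ 0.170068.
With c = 0 and e = 0.04, the required reserve ratio is 0.170068 − 0 − 0.04 = 0.130068.

0.130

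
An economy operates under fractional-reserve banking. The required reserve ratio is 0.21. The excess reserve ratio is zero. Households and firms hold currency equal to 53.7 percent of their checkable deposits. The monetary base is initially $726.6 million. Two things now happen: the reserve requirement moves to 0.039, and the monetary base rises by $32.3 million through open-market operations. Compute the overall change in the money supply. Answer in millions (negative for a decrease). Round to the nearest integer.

$530 million

Before: m₁ = (1 + 0.537) / (0.21 + 0.537) ≈ 2.0576, MB₁ = 726.6, so M₁ = 2.0576 × 726.6 ≈ 1495.0522 million.
After: m₂ = (1 + 0.537) / (0.039 + 0.537) ≈ 2.6684, MB₂ = 726.6 + 32.3 = 758.9, so M₂ = 2.6684 × 758.9 ≈ 2025.0488 million.
ΔM = M₂ − M₁ = 2025.0488 − 1495.0522 = 529.9966 million.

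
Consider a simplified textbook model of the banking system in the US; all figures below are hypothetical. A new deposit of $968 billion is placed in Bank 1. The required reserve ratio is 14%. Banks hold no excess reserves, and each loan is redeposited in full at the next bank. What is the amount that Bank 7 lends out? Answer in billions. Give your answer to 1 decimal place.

$336.8 billion

Each bank lends a fraction (1 − rr) = 0.8600 of the deposit it receives, so Bank 7 receives 968·0.8600^6 and lends 968·0.8600^7 ≈ 336.7941 billion.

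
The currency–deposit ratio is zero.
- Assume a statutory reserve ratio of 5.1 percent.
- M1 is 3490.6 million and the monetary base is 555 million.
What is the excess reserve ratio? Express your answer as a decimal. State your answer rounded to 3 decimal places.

Using m = M/MB = 3490.6/555 ≈ 6.289369. Since m = (1 + c)/(c + rr + e), the denominator satisfies c + rr + e = (1 + c)/m = (1 + 0) / 6.289369 ≈ 0.158998.
With c = 0 and rr = 0.051, the excess reserve ratio is 0.158998 − 0 − 0.051 = 0.107998.

0.108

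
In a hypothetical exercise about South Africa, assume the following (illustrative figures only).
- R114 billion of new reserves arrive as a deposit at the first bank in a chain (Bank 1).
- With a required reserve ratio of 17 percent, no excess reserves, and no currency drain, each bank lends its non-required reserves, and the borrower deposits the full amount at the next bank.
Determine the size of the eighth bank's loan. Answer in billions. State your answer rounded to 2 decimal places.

Each bank lends a fraction (1 − rr) = 0.8300 of the deposit it receives, so Bank 8 receives 114·0.8300^7 and lends 114·0.8300^8 ≈ 25.6761 billion.

R25.68 billion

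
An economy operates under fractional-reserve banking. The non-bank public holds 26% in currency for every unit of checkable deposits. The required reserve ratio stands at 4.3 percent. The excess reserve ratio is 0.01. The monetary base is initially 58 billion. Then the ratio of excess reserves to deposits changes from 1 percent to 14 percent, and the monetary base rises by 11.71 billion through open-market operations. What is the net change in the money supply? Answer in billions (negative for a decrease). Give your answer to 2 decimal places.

-35.21 billion

Before: m₁ = (1 + 0.26) / (0.043 + 0.01 + 0.26) ≈ 4.02556, MB₁ = 58, so M₁ = 4.02556 × 58 ≈ 233.4825 billion.
After: m₂ = (1 + 0.26) / (0.043 + 0.14 + 0.26) ≈ 2.84424, MB₂ = 58 + 11.71 = 69.71, so M₂ = 2.84424 × 69.71 ≈ 198.272 billion.
ΔM = M₂ − M₁ = 198.272 − 233.4825 = -35.2105 billion.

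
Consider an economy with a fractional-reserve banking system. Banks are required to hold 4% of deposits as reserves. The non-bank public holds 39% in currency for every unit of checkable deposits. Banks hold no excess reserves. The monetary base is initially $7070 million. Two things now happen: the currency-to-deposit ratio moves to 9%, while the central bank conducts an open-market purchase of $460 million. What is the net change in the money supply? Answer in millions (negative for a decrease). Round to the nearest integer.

Before: m₁ = (1 + 0.39) / (0.04 + 0.39) ≈ 3.23256, MB₁ = 7070, so M₁ = 3.23256 × 7070 = 22854.1992 million.
After: m₂ = (1 + 0.09) / (0.04 + 0.09) ≈ 8.38462, MB₂ = 7070 + 460 = 7530, so M₂ = 8.38462 × 7530 = 63136.1886 million.
ΔM = M₂ − M₁ = 63136.1886 − 22854.1992 = 40281.9894 million.

$40282 million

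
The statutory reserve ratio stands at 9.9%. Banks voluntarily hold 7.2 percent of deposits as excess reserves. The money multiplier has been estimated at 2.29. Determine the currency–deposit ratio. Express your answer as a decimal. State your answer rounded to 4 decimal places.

Using m = 2.29. From m = (1 + c)/(c + rr + e), rearranging gives 1 + c = m·(c + rr + e), so c·(1 − m) = m·(rr + e) − 1.
Hence c = [m·(rr + e) − 1]/(1 − m) = [2.29 × (0.099 + 0.072) − 1] / (1 − 2.29) ≈ 0.471636.

0.4716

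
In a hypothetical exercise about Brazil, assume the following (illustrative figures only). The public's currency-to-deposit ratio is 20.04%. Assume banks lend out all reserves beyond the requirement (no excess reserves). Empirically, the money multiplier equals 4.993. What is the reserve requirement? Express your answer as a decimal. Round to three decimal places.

0.040

Using m = 4.993. Since m = (1 + c)/(c + rr + e), the denominator satisfies c + rr + e = (1 + c)/m = (1 + 0.2004) / 4.993 ≈ 0.240417.
With c = 0.2004 and e = 0, the reserve requirement is 0.240417 − 0.2004 − 0 = 0.040017.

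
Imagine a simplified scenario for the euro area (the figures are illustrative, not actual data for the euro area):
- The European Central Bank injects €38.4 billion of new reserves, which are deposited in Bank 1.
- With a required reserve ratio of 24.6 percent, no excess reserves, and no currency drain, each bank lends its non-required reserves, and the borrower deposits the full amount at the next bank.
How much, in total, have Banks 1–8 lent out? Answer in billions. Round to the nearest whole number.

Bank i lends (1 − rr)^i of the original deposit: Bank 1 lends 38.4·0.7540 = 28.9536, Bank 2 lends 38.4·0.7540² ≈ 21.8310, and so on.
Summing a geometric series: total = 38.4·[0.7540·(1 − 0.7540^8) / (1 − 0.7540)] ≈ 105.4023 billion.

€105 billion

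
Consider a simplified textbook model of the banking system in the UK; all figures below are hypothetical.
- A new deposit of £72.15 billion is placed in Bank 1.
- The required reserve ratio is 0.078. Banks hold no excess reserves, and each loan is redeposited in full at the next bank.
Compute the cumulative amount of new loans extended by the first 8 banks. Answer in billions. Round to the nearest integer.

£407 billion

Bank i lends (1 − rr)^i of the original deposit: Bank 1 lends 72.15·0.9220 = 66.5223, Bank 2 lends 72.15·0.9220² ≈ 61.3336, and so on.
Summing a geometric series: total = 72.15·[0.9220·(1 − 0.9220^8) / (1 − 0.9220)] ≈ 407.4810 billion.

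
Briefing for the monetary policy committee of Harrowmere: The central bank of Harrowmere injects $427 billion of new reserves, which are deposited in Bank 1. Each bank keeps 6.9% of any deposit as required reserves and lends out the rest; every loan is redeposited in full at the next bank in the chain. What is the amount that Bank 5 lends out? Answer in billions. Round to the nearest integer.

$299 billion

Each bank lends a fraction (1 − rr) = 0.9310 of the deposit it receives, so Bank 5 receives 427·0.9310^4 and lends 427·0.9310^5 ≈ 298.6595 billion.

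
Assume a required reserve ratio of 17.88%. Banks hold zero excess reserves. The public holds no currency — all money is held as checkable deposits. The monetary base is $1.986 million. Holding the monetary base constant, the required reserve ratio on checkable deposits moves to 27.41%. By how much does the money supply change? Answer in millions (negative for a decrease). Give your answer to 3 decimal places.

-3.862 million

Initially m₁ = 1 / (0.1788) ≈ 5.59284, so M₁ = 5.59284 × 1.986 ≈ 11.1074 million.
After the change m₂ = 1 / (0.2741) ≈ 3.64830, so M₂ = 3.64830 × 1.986 ≈ 7.2455 million.
ΔM = M₂ − M₁ = 7.2455 − 11.1074 = -3.8619 million.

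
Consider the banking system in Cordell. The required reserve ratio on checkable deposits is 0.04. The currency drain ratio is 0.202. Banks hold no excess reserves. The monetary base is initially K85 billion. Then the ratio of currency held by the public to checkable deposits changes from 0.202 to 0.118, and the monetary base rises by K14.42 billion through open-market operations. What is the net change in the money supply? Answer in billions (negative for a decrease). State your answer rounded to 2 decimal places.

K281.30 billion

Before: m₁ = (1 + 0.202) / (0.04 + 0.202) ≈ 4.96694, MB₁ = 85, so M₁ = 4.96694 × 85 = 422.1899 billion.
After: m₂ = (1 + 0.118) / (0.04 + 0.118) ≈ 7.07595, MB₂ = 85 + 14.42 = 99.42, so M₂ = 7.07595 × 99.42 ≈ 703.4909 billion.
ΔM = M₂ − M₁ = 703.4909 − 422.1899 = 281.301 billion.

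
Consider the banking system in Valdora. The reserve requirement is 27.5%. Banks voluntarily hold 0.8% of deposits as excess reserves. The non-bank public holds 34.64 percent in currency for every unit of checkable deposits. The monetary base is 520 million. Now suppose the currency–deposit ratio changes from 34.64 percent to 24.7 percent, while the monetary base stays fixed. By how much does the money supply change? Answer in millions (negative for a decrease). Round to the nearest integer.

111 million

Initially m₁ = (1 + 0.3464) / (0.275 + 0.008 + 0.3464) ≈ 2.1392, so M₁ = 2.1392 × 520 = 1112.384 million.
After the change m₂ = (1 + 0.247) / (0.275 + 0.008 + 0.247) ≈ 2.3528, so M₂ = 2.3528 × 520 = 1223.456 million.
ΔM = M₂ − M₁ = 1223.456 − 1112.384 = 111.072 million.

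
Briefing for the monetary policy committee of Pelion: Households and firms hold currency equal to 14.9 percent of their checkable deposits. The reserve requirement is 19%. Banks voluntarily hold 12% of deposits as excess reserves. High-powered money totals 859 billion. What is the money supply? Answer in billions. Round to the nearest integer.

The money multiplier is m = (1 + c) / (rr + e + c) = (1 + 0.149) / (0.19 + 0.12 + 0.149) ≈ 2.5033.
So M = m × MB = 2.5033 × 859 = 2150.3347 billion.

2150 billion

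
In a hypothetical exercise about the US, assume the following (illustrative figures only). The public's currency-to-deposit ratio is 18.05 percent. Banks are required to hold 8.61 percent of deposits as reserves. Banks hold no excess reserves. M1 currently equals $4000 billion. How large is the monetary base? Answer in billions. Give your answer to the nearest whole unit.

$903 billion

The money multiplier is m = (1 + c) / (rr + c) = (1 + 0.1805) / (0.0861 + 0.1805) ≈ 4.42798.
MB = M / m = 4000 / 4.42798 ≈ 903.3464 billion.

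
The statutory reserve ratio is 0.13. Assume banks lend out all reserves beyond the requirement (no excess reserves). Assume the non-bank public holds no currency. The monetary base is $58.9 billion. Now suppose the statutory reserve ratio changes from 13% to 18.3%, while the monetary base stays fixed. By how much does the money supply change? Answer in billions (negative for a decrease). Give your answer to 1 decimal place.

Initially m₁ = 1 / (0.13) ≈ 7.6923, so M₁ = 7.6923 × 58.9 ≈ 453.0765 billion.
After the change m₂ = 1 / (0.183) ≈ 5.4645, so M₂ = 5.4645 × 58.9 ≈ 321.8591 billion.
ΔM = M₂ − M₁ = 321.8591 − 453.0765 = -131.2174 billion.

-131.2 billion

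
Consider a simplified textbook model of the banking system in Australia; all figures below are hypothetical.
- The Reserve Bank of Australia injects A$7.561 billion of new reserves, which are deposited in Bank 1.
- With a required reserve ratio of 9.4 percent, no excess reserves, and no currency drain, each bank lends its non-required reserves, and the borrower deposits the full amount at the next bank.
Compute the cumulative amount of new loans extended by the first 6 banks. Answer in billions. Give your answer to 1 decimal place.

A$32.6 billion

Bank i lends (1 − rr)^i of the original deposit: Bank 1 lends 7.561·0.9060 ≈ 6.8503, Bank 2 lends 7.561·0.9060² ≈ 6.2063, and so on.
Summing a geometric series: total = 7.561·[0.9060·(1 − 0.9060^6) / (1 − 0.9060)] ≈ 32.5711 billion.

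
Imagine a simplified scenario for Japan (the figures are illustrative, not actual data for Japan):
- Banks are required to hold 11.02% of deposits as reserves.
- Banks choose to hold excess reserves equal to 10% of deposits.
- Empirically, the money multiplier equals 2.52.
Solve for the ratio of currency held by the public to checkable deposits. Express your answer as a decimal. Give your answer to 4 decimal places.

Using m = 2.52. From m = (1 + c)/(c + rr + e), rearranging gives 1 + c = m·(c + rr + e), so c·(1 − m) = m·(rr + e) − 1.
Hence c = [m·(rr + e) − 1]/(1 − m) = [2.52 × (0.1102 + 0.1) − 1] / (1 − 2.52) ≈ 0.309405.

0.3094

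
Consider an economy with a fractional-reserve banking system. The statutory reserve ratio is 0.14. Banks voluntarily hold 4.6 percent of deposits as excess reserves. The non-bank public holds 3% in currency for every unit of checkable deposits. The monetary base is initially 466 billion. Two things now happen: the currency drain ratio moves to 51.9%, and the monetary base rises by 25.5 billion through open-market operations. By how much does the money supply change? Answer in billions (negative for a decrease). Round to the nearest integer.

-1163 billion

Before: m₁ = (1 + 0.03) / (0.14 + 0.046 + 0.03) ≈ 4.7685, MB₁ = 466, so M₁ = 4.7685 × 466 = 2222.121 billion.
After: m₂ = (1 + 0.519) / (0.14 + 0.046 + 0.519) ≈ 2.1546, MB₂ = 466 + 25.5 = 491.5, so M₂ = 2.1546 × 491.5 = 1058.9859 billion.
ΔM = M₂ − M₁ = 1058.9859 − 2222.121 = -1163.1351 billion.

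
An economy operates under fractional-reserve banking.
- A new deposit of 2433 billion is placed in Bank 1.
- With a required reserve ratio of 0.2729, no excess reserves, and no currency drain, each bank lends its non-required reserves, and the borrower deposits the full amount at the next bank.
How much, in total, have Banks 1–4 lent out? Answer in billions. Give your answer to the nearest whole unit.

4671 billion

Bank i lends (1 − rr)^i of the original deposit: Bank 1 lends 2433·0.7271 = 1769.0343, Bank 2 lends 2433·0.7271² ≈ 1286.2648, and so on.
Summing a geometric series: total = 2433·[0.7271·(1 − 0.7271^4) / (1 − 0.7271)] ≈ 4670.5576 billion.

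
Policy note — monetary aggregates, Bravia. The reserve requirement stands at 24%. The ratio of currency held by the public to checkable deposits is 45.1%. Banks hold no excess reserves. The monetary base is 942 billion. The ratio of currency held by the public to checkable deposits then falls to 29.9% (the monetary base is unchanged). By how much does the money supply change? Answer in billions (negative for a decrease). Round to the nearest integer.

Initially m₁ = (1 + 0.451) / (0.24 + 0.451) ≈ 2.0999, so M₁ = 2.0999 × 942 = 1978.1058 billion.
After the change m₂ = (1 + 0.299) / (0.24 + 0.299) ≈ 2.41, so M₂ = 2.41 × 942 = 2270.22 billion.
ΔM = M₂ − M₁ = 2270.22 − 1978.1058 = 292.1142 billion.

292 billion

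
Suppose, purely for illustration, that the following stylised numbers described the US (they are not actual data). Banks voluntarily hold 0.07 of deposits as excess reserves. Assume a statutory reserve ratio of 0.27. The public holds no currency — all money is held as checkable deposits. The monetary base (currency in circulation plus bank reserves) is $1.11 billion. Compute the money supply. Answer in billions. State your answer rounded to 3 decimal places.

The money multiplier is m = 1 / (rr + e) = 1 / (0.27 + 0.07) ≈ 2.94118.
So M = m × MB = 2.94118 × 1.11 ≈ 3.2647 billion.

$3.265 billion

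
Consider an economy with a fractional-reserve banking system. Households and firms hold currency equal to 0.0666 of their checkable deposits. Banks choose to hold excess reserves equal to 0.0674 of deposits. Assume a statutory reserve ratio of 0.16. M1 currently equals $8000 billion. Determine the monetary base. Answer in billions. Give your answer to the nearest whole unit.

$2205 billion

The money multiplier is m = (1 + c) / (rr + e + c) = (1 + 0.0666) / (0.16 + 0.0674 + 0.0666) ≈ 3.62789.
MB = M / m = 8000 / 3.62789 ≈ 2205.1385 billion.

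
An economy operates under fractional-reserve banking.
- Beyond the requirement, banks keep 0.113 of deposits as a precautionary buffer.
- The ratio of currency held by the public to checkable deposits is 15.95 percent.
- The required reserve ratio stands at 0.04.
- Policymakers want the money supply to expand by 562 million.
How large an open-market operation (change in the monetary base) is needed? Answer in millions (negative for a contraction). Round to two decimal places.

The money multiplier is m = (1 + c) / (rr + e + c) = (1 + 0.1595) / (0.04 + 0.113 + 0.1595) = 3.710400.
ΔMB = ΔM / m = (+562) / 3.710400 ≈ 151.4661 million.

151.47 million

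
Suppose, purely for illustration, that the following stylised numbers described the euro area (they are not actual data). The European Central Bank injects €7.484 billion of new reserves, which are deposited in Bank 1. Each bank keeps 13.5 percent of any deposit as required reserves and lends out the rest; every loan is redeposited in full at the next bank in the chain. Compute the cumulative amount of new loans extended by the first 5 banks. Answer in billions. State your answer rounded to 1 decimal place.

Bank i lends (1 − rr)^i of the original deposit: Bank 1 lends 7.484·0.8650 ≈ 6.4737, Bank 2 lends 7.484·0.8650² ≈ 5.5997, and so on.
Summing a geometric series: total = 7.484·[0.8650·(1 − 0.8650^5) / (1 − 0.8650)] ≈ 24.7312 billion.

€24.7 billion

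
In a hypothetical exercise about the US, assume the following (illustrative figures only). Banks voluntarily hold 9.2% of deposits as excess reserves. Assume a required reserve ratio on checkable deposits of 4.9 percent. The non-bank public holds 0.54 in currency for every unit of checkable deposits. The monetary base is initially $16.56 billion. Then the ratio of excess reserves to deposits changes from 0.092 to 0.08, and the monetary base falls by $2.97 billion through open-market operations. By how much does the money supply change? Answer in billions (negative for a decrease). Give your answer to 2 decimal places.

Before: m₁ = (1 + 0.54) / (0.049 + 0.092 + 0.54) ≈ 2.26138, MB₁ = 16.56, so M₁ = 2.26138 × 16.56 ≈ 37.4485 billion.
After: m₂ = (1 + 0.54) / (0.049 + 0.08 + 0.54) ≈ 2.30194, MB₂ = 16.56 − 2.97 = 13.59, so M₂ = 2.30194 × 13.59 ≈ 31.2834 billion.
ΔM = M₂ − M₁ = 31.2834 − 37.4485 = -6.1651 billion.

-6.17 billion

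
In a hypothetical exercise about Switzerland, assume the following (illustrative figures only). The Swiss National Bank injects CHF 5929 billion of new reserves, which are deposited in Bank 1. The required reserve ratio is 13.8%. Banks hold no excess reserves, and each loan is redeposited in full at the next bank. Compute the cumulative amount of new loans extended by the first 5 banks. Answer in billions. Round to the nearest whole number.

Bank i lends (1 − rr)^i of the original deposit: Bank 1 lends 5929·0.8620 = 5110.7980, Bank 2 lends 5929·0.8620² ≈ 4405.5079, and so on.
Summing a geometric series: total = 5929·[0.8620·(1 − 0.8620^5) / (1 − 0.8620)] ≈ 19409.0850 billion.

CHF 19409 billion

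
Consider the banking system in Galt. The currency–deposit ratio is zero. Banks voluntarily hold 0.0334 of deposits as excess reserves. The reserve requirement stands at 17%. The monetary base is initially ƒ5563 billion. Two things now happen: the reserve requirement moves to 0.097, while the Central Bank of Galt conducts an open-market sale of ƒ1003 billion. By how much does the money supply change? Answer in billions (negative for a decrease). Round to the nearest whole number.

Before: m₁ = 1 / (0.17 + 0.0334) ≈ 4.91642, MB₁ = 5563, so M₁ = 4.91642 × 5563 ≈ 27350.0445 billion.
After: m₂ = 1 / (0.097 + 0.0334) ≈ 7.66871, MB₂ = 5563 − 1003 = 4560, so M₂ = 7.66871 × 4560 = 34969.3176 billion.
ΔM = M₂ − M₁ = 34969.3176 − 27350.0445 = 7619.2731 billion.

ƒ7619 billion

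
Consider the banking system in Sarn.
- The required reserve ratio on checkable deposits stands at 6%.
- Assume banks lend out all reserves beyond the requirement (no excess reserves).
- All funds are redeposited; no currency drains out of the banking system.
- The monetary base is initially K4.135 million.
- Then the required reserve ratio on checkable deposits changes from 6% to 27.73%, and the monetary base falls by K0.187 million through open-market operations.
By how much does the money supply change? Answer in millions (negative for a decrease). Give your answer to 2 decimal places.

Before: m₁ = 1 / (0.06) ≈ 16.6667, MB₁ = 4.135, so M₁ = 16.6667 × 4.135 ≈ 68.9168 million.
After: m₂ = 1 / (0.2773) ≈ 3.6062, MB₂ = 4.135 − 0.187 = 3.948, so M₂ = 3.6062 × 3.948 ≈ 14.2373 million.
ΔM = M₂ − M₁ = 14.2373 − 68.9168 = -54.6795 million.

-54.68 million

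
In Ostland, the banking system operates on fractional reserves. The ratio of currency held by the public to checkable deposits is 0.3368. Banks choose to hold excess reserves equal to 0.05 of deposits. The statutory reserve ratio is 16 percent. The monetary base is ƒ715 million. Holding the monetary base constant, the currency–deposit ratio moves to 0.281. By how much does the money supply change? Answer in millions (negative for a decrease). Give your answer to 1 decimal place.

Initially m₁ = (1 + 0.3368) / (0.16 + 0.05 + 0.3368) ≈ 2.44477, so M₁ = 2.44477 × 715 ≈ 1748.0105 million.
After the change m₂ = (1 + 0.281) / (0.16 + 0.05 + 0.281) ≈ 2.60896, so M₂ = 2.60896 × 715 = 1865.4064 million.
ΔM = M₂ − M₁ = 1865.4064 − 1748.0105 = 117.3959 million.

ƒ117.4 million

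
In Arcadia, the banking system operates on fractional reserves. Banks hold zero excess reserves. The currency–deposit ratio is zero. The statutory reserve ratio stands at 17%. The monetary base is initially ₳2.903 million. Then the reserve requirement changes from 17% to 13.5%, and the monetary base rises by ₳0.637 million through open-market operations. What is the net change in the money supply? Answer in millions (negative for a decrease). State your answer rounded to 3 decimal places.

₳9.146 million

Before: m₁ = 1 / (0.17) ≈ 5.88235, MB₁ = 2.903, so M₁ = 5.88235 × 2.903 ≈ 17.0765 million.
After: m₂ = 1 / (0.135) ≈ 7.40741, MB₂ = 2.903 + 0.637 = 3.54, so M₂ = 7.40741 × 3.54 ≈ 26.2222 million.
ΔM = M₂ − M₁ = 26.2222 − 17.0765 = 9.1457 million.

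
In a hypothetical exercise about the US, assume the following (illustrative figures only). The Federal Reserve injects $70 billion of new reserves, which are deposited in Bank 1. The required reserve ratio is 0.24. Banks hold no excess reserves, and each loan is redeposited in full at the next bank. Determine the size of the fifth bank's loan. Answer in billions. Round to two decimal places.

$17.75 billion

Each bank lends a fraction (1 − rr) = 0.7600 of the deposit it receives, so Bank 5 receives 70·0.7600^4 and lends 70·0.7600^5 ≈ 17.7487 billion.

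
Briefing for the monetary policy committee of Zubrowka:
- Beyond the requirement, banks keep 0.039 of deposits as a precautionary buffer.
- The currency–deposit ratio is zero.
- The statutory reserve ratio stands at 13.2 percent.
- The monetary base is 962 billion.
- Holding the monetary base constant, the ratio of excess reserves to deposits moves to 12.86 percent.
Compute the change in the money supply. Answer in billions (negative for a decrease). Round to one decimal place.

-1934.2 billion

Initially m₁ = 1 / (0.132 + 0.039) ≈ 5.84795, so M₁ = 5.84795 × 962 = 5625.7279 billion.
After the change m₂ = 1 / (0.132 + 0.1286) ≈ 3.83730, so M₂ = 3.83730 × 962 = 3691.4826 billion.
ΔM = M₂ − M₁ = 3691.4826 − 5625.7279 = -1934.2453 billion.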